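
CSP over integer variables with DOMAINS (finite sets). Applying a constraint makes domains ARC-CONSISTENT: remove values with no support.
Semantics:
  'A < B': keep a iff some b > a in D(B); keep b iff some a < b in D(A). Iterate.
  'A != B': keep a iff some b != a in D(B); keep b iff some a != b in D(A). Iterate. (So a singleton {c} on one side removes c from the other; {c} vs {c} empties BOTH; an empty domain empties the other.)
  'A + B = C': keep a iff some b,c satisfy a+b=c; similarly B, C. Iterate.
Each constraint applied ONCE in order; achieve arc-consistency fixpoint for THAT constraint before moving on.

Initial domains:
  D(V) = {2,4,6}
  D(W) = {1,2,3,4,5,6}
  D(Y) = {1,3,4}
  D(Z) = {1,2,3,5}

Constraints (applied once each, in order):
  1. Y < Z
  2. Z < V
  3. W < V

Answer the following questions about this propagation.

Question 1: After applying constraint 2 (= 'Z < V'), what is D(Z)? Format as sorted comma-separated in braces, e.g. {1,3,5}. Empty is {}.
Answer: {2,3,5}

Derivation:
Constraint 1 (Y < Z) on D(Y)={1,3,4} D(Z)={1,2,3,5}: Z {1,2,3,5}->{2,3,5}
Constraint 2 (Z < V) on D(Z)={2,3,5} D(V)={2,4,6}: V {2,4,6}->{4,6}
So after constraint 2: D(Z) = {2,3,5}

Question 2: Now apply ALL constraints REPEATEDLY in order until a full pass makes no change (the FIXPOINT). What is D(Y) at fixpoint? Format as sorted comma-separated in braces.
pass 0 (initial): D(Y)={1,3,4}
pass 1: V {2,4,6}->{4,6}; W {1,2,3,4,5,6}->{1,2,3,4,5}; Z {1,2,3,5}->{2,3,5}
pass 2: no change
Fixpoint after 2 passes: D(Y) = {1,3,4}

Answer: {1,3,4}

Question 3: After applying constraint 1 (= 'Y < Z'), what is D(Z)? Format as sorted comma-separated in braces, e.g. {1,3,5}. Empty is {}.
Constraint 1 (Y < Z) on D(Y)={1,3,4} D(Z)={1,2,3,5}: Z {1,2,3,5}->{2,3,5}
So after constraint 1: D(Z) = {2,3,5}

Answer: {2,3,5}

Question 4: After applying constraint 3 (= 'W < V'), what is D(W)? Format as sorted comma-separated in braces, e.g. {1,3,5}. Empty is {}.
Constraint 1 (Y < Z) on D(Y)={1,3,4} D(Z)={1,2,3,5}: Z {1,2,3,5}->{2,3,5}
Constraint 2 (Z < V) on D(Z)={2,3,5} D(V)={2,4,6}: V {2,4,6}->{4,6}
Constraint 3 (W < V) on D(W)={1,2,3,4,5,6} D(V)={4,6}: W {1,2,3,4,5,6}->{1,2,3,4,5}
So after constraint 3: D(W) = {1,2,3,4,5}

Answer: {1,2,3,4,5}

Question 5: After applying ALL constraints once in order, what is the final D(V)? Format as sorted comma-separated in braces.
Constraint 1 (Y < Z) on D(Y)={1,3,4} D(Z)={1,2,3,5}: Z {1,2,3,5}->{2,3,5}
Constraint 2 (Z < V) on D(Z)={2,3,5} D(V)={2,4,6}: V {2,4,6}->{4,6}
Constraint 3 (W < V) on D(W)={1,2,3,4,5,6} D(V)={4,6}: W {1,2,3,4,5,6}->{1,2,3,4,5}
So after all 3 constraints: D(V) = {4,6}

Answer: {4,6}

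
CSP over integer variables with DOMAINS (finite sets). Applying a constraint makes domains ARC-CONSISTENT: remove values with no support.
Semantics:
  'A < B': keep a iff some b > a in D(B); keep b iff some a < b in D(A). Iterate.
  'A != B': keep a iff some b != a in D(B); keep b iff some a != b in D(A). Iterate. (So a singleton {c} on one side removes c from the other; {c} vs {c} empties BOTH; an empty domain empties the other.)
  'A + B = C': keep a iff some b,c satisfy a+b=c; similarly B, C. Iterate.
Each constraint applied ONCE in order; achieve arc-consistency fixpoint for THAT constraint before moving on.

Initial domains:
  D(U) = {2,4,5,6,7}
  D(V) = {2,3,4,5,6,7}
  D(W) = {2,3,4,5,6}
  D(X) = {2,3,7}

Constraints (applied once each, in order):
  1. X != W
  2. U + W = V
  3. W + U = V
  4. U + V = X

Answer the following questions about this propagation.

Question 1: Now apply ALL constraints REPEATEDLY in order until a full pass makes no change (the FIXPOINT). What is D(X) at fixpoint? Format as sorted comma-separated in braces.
pass 0 (initial): D(X)={2,3,7}
pass 1: U {2,4,5,6,7}->{2}; V {2,3,4,5,6,7}->{5}; W {2,3,4,5,6}->{2,3,4,5}; X {2,3,7}->{7}
pass 2: W {2,3,4,5}->{3}
pass 3: no change
Fixpoint after 3 passes: D(X) = {7}

Answer: {7}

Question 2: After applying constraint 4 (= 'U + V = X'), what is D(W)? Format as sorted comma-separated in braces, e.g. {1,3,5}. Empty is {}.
Answer: {2,3,4,5}

Derivation:
Constraint 1 (X != W) on D(X)={2,3,7} D(W)={2,3,4,5,6}: no change
Constraint 2 (U + W = V) on D(U)={2,4,5,6,7} D(W)={2,3,4,5,6} D(V)={2,3,4,5,6,7}: U {2,4,5,6,7}->{2,4,5}; W {2,3,4,5,6}->{2,3,4,5}; V {2,3,4,5,6,7}->{4,5,6,7}
Constraint 3 (W + U = V) on D(W)={2,3,4,5} D(U)={2,4,5} D(V)={4,5,6,7}: no change
Constraint 4 (U + V = X) on D(U)={2,4,5} D(V)={4,5,6,7} D(X)={2,3,7}: U {2,4,5}->{2}; V {4,5,6,7}->{5}; X {2,3,7}->{7}
So after constraint 4: D(W) = {2,3,4,5}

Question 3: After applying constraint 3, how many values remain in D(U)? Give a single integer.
Answer: 3

Derivation:
Constraint 1 (X != W) on D(X)={2,3,7} D(W)={2,3,4,5,6}: no change
Constraint 2 (U + W = V) on D(U)={2,4,5,6,7} D(W)={2,3,4,5,6} D(V)={2,3,4,5,6,7}: U {2,4,5,6,7}->{2,4,5}; W {2,3,4,5,6}->{2,3,4,5}; V {2,3,4,5,6,7}->{4,5,6,7}
Constraint 3 (W + U = V) on D(W)={2,3,4,5} D(U)={2,4,5} D(V)={4,5,6,7}: no change
So after constraint 3: D(U)={2,4,5}, size = 3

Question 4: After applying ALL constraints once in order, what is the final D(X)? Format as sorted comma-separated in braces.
Constraint 1 (X != W) on D(X)={2,3,7} D(W)={2,3,4,5,6}: no change
Constraint 2 (U + W = V) on D(U)={2,4,5,6,7} D(W)={2,3,4,5,6} D(V)={2,3,4,5,6,7}: U {2,4,5,6,7}->{2,4,5}; W {2,3,4,5,6}->{2,3,4,5}; V {2,3,4,5,6,7}->{4,5,6,7}
Constraint 3 (W + U = V) on D(W)={2,3,4,5} D(U)={2,4,5} D(V)={4,5,6,7}: no change
Constraint 4 (U + V = X) on D(U)={2,4,5} D(V)={4,5,6,7} D(X)={2,3,7}: U {2,4,5}->{2}; V {4,5,6,7}->{5}; X {2,3,7}->{7}
So after all 4 constraints: D(X) = {7}

Answer: {7}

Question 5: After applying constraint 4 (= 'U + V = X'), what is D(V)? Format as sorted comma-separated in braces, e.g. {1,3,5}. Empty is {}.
Answer: {5}

Derivation:
Constraint 1 (X != W) on D(X)={2,3,7} D(W)={2,3,4,5,6}: no change
Constraint 2 (U + W = V) on D(U)={2,4,5,6,7} D(W)={2,3,4,5,6} D(V)={2,3,4,5,6,7}: U {2,4,5,6,7}->{2,4,5}; W {2,3,4,5,6}->{2,3,4,5}; V {2,3,4,5,6,7}->{4,5,6,7}
Constraint 3 (W + U = V) on D(W)={2,3,4,5} D(U)={2,4,5} D(V)={4,5,6,7}: no change
Constraint 4 (U + V = X) on D(U)={2,4,5} D(V)={4,5,6,7} D(X)={2,3,7}: U {2,4,5}->{2}; V {4,5,6,7}->{5}; X {2,3,7}->{7}
So after constraint 4: D(V) = {5}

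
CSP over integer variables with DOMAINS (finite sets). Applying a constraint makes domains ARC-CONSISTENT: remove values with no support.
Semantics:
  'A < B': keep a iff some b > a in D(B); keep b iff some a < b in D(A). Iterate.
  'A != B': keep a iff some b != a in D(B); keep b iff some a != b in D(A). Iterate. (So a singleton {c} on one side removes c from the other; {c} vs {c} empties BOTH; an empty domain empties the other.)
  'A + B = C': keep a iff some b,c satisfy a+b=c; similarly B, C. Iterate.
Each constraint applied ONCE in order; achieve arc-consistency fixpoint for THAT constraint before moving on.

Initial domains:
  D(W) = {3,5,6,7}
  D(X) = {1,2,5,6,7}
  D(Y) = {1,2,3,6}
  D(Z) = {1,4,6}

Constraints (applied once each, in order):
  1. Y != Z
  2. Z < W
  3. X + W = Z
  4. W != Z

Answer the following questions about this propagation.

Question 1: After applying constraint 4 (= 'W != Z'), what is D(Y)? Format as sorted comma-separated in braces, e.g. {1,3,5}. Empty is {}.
Constraint 1 (Y != Z) on D(Y)={1,2,3,6} D(Z)={1,4,6}: no change
Constraint 2 (Z < W) on D(Z)={1,4,6} D(W)={3,5,6,7}: no change
Constraint 3 (X + W = Z) on D(X)={1,2,5,6,7} D(W)={3,5,6,7} D(Z)={1,4,6}: X {1,2,5,6,7}->{1}; W {3,5,6,7}->{3,5}; Z {1,4,6}->{4,6}
Constraint 4 (W != Z) on D(W)={3,5} D(Z)={4,6}: no change
So after constraint 4: D(Y) = {1,2,3,6}

Answer: {1,2,3,6}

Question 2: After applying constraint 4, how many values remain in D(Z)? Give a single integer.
Constraint 1 (Y != Z) on D(Y)={1,2,3,6} D(Z)={1,4,6}: no change
Constraint 2 (Z < W) on D(Z)={1,4,6} D(W)={3,5,6,7}: no change
Constraint 3 (X + W = Z) on D(X)={1,2,5,6,7} D(W)={3,5,6,7} D(Z)={1,4,6}: X {1,2,5,6,7}->{1}; W {3,5,6,7}->{3,5}; Z {1,4,6}->{4,6}
Constraint 4 (W != Z) on D(W)={3,5} D(Z)={4,6}: no change
So after constraint 4: D(Z)={4,6}, size = 2

Answer: 2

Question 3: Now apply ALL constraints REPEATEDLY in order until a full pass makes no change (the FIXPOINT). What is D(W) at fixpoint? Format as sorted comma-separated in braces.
Answer: {}

Derivation:
pass 0 (initial): D(W)={3,5,6,7}
pass 1: W {3,5,6,7}->{3,5}; X {1,2,5,6,7}->{1}; Z {1,4,6}->{4,6}
pass 2: W {3,5}->{}; X {1}->{}; Z {4,6}->{}
pass 3: Y {1,2,3,6}->{}
pass 4: no change
Fixpoint after 4 passes: D(W) = {}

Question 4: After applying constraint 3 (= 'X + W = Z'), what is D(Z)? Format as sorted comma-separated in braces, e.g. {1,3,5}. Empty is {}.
Constraint 1 (Y != Z) on D(Y)={1,2,3,6} D(Z)={1,4,6}: no change
Constraint 2 (Z < W) on D(Z)={1,4,6} D(W)={3,5,6,7}: no change
Constraint 3 (X + W = Z) on D(X)={1,2,5,6,7} D(W)={3,5,6,7} D(Z)={1,4,6}: X {1,2,5,6,7}->{1}; W {3,5,6,7}->{3,5}; Z {1,4,6}->{4,6}
So after constraint 3: D(Z) = {4,6}

Answer: {4,6}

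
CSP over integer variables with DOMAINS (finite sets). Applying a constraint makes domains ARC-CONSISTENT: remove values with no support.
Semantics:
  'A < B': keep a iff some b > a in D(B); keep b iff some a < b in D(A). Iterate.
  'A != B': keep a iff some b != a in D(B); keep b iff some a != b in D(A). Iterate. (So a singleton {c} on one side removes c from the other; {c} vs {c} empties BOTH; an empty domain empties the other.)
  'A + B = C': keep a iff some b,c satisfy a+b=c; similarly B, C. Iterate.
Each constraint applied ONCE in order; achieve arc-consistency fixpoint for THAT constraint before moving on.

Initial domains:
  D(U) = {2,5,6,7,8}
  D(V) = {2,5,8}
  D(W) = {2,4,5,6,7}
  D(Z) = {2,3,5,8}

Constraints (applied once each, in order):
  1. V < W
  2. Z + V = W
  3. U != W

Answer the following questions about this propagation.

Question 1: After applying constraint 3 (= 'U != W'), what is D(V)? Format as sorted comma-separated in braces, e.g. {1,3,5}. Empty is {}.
Constraint 1 (V < W) on D(V)={2,5,8} D(W)={2,4,5,6,7}: V {2,5,8}->{2,5}; W {2,4,5,6,7}->{4,5,6,7}
Constraint 2 (Z + V = W) on D(Z)={2,3,5,8} D(V)={2,5} D(W)={4,5,6,7}: Z {2,3,5,8}->{2,3,5}; W {4,5,6,7}->{4,5,7}
Constraint 3 (U != W) on D(U)={2,5,6,7,8} D(W)={4,5,7}: no change
So after constraint 3: D(V) = {2,5}

Answer: {2,5}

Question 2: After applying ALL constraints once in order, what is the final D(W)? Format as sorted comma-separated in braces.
Answer: {4,5,7}

Derivation:
Constraint 1 (V < W) on D(V)={2,5,8} D(W)={2,4,5,6,7}: V {2,5,8}->{2,5}; W {2,4,5,6,7}->{4,5,6,7}
Constraint 2 (Z + V = W) on D(Z)={2,3,5,8} D(V)={2,5} D(W)={4,5,6,7}: Z {2,3,5,8}->{2,3,5}; W {4,5,6,7}->{4,5,7}
Constraint 3 (U != W) on D(U)={2,5,6,7,8} D(W)={4,5,7}: no change
So after all 3 constraints: D(W) = {4,5,7}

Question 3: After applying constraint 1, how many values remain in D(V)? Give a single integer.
Answer: 2

Derivation:
Constraint 1 (V < W) on D(V)={2,5,8} D(W)={2,4,5,6,7}: V {2,5,8}->{2,5}; W {2,4,5,6,7}->{4,5,6,7}
So after constraint 1: D(V)={2,5}, size = 2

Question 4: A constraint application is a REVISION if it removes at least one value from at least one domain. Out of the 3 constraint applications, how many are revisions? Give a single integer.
Constraint 1 (V < W) on D(V)={2,5,8} D(W)={2,4,5,6,7}: V {2,5,8}->{2,5}; W {2,4,5,6,7}->{4,5,6,7} => REVISION
Constraint 2 (Z + V = W) on D(Z)={2,3,5,8} D(V)={2,5} D(W)={4,5,6,7}: Z {2,3,5,8}->{2,3,5}; W {4,5,6,7}->{4,5,7} => REVISION
Constraint 3 (U != W) on D(U)={2,5,6,7,8} D(W)={4,5,7}: no change => not a revision
Total revisions = 2

Answer: 2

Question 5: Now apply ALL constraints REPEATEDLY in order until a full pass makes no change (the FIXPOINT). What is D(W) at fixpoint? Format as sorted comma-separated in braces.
pass 0 (initial): D(W)={2,4,5,6,7}
pass 1: V {2,5,8}->{2,5}; W {2,4,5,6,7}->{4,5,7}; Z {2,3,5,8}->{2,3,5}
pass 2: no change
Fixpoint after 2 passes: D(W) = {4,5,7}

Answer: {4,5,7}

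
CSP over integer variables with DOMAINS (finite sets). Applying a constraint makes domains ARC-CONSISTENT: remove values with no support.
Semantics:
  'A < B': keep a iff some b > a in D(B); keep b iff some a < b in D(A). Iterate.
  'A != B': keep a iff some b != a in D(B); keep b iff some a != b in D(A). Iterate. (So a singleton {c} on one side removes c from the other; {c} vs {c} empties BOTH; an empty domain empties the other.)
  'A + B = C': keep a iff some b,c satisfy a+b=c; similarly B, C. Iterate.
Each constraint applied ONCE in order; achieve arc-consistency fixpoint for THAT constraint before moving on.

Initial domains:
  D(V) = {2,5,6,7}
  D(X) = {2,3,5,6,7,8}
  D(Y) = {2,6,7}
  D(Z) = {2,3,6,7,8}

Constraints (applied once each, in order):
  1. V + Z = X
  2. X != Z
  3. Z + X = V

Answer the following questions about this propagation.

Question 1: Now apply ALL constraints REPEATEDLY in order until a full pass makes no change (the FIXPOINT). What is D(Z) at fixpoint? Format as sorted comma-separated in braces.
Answer: {}

Derivation:
pass 0 (initial): D(Z)={2,3,6,7,8}
pass 1: V {2,5,6,7}->{}; X {2,3,5,6,7,8}->{}; Z {2,3,6,7,8}->{}
pass 2: no change
Fixpoint after 2 passes: D(Z) = {}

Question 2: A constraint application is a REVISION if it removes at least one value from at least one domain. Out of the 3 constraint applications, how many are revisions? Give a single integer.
Answer: 2

Derivation:
Constraint 1 (V + Z = X) on D(V)={2,5,6,7} D(Z)={2,3,6,7,8} D(X)={2,3,5,6,7,8}: V {2,5,6,7}->{2,5,6}; Z {2,3,6,7,8}->{2,3,6}; X {2,3,5,6,7,8}->{5,7,8} => REVISION
Constraint 2 (X != Z) on D(X)={5,7,8} D(Z)={2,3,6}: no change => not a revision
Constraint 3 (Z + X = V) on D(Z)={2,3,6} D(X)={5,7,8} D(V)={2,5,6}: Z {2,3,6}->{}; X {5,7,8}->{}; V {2,5,6}->{} => REVISION
Total revisions = 2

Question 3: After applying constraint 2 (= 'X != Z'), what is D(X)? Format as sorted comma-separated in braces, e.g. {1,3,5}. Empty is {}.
Constraint 1 (V + Z = X) on D(V)={2,5,6,7} D(Z)={2,3,6,7,8} D(X)={2,3,5,6,7,8}: V {2,5,6,7}->{2,5,6}; Z {2,3,6,7,8}->{2,3,6}; X {2,3,5,6,7,8}->{5,7,8}
Constraint 2 (X != Z) on D(X)={5,7,8} D(Z)={2,3,6}: no change
So after constraint 2: D(X) = {5,7,8}

Answer: {5,7,8}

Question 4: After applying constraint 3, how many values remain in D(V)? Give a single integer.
Constraint 1 (V + Z = X) on D(V)={2,5,6,7} D(Z)={2,3,6,7,8} D(X)={2,3,5,6,7,8}: V {2,5,6,7}->{2,5,6}; Z {2,3,6,7,8}->{2,3,6}; X {2,3,5,6,7,8}->{5,7,8}
Constraint 2 (X != Z) on D(X)={5,7,8} D(Z)={2,3,6}: no change
Constraint 3 (Z + X = V) on D(Z)={2,3,6} D(X)={5,7,8} D(V)={2,5,6}: Z {2,3,6}->{}; X {5,7,8}->{}; V {2,5,6}->{}
So after constraint 3: D(V)={}, size = 0

Answer: 0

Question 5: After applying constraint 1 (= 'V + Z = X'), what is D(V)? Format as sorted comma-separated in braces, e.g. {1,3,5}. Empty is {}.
Constraint 1 (V + Z = X) on D(V)={2,5,6,7} D(Z)={2,3,6,7,8} D(X)={2,3,5,6,7,8}: V {2,5,6,7}->{2,5,6}; Z {2,3,6,7,8}->{2,3,6}; X {2,3,5,6,7,8}->{5,7,8}
So after constraint 1: D(V) = {2,5,6}

Answer: {2,5,6}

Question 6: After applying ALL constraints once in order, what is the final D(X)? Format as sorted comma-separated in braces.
Constraint 1 (V + Z = X) on D(V)={2,5,6,7} D(Z)={2,3,6,7,8} D(X)={2,3,5,6,7,8}: V {2,5,6,7}->{2,5,6}; Z {2,3,6,7,8}->{2,3,6}; X {2,3,5,6,7,8}->{5,7,8}
Constraint 2 (X != Z) on D(X)={5,7,8} D(Z)={2,3,6}: no change
Constraint 3 (Z + X = V) on D(Z)={2,3,6} D(X)={5,7,8} D(V)={2,5,6}: Z {2,3,6}->{}; X {5,7,8}->{}; V {2,5,6}->{}
So after all 3 constraints: D(X) = {}

Answer: {}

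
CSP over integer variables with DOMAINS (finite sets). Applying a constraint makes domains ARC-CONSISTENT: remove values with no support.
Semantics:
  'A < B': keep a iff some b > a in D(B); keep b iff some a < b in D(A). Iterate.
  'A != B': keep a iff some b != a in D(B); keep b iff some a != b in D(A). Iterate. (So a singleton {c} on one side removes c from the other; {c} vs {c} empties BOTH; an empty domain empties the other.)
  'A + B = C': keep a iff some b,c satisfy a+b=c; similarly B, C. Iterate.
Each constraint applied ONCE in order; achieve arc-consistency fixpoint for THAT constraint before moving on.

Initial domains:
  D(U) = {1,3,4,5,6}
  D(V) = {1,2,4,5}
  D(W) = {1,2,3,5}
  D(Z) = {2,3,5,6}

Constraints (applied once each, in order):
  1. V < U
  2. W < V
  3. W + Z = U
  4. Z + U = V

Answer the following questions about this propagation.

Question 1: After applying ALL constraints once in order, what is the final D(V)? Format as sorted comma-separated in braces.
Constraint 1 (V < U) on D(V)={1,2,4,5} D(U)={1,3,4,5,6}: U {1,3,4,5,6}->{3,4,5,6}
Constraint 2 (W < V) on D(W)={1,2,3,5} D(V)={1,2,4,5}: W {1,2,3,5}->{1,2,3}; V {1,2,4,5}->{2,4,5}
Constraint 3 (W + Z = U) on D(W)={1,2,3} D(Z)={2,3,5,6} D(U)={3,4,5,6}: Z {2,3,5,6}->{2,3,5}
Constraint 4 (Z + U = V) on D(Z)={2,3,5} D(U)={3,4,5,6} D(V)={2,4,5}: Z {2,3,5}->{2}; U {3,4,5,6}->{3}; V {2,4,5}->{5}
So after all 4 constraints: D(V) = {5}

Answer: {5}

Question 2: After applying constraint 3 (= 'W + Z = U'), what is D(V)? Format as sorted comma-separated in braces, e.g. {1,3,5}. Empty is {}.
Constraint 1 (V < U) on D(V)={1,2,4,5} D(U)={1,3,4,5,6}: U {1,3,4,5,6}->{3,4,5,6}
Constraint 2 (W < V) on D(W)={1,2,3,5} D(V)={1,2,4,5}: W {1,2,3,5}->{1,2,3}; V {1,2,4,5}->{2,4,5}
Constraint 3 (W + Z = U) on D(W)={1,2,3} D(Z)={2,3,5,6} D(U)={3,4,5,6}: Z {2,3,5,6}->{2,3,5}
So after constraint 3: D(V) = {2,4,5}

Answer: {2,4,5}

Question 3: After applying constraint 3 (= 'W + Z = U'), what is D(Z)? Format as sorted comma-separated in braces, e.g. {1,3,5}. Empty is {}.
Constraint 1 (V < U) on D(V)={1,2,4,5} D(U)={1,3,4,5,6}: U {1,3,4,5,6}->{3,4,5,6}
Constraint 2 (W < V) on D(W)={1,2,3,5} D(V)={1,2,4,5}: W {1,2,3,5}->{1,2,3}; V {1,2,4,5}->{2,4,5}
Constraint 3 (W + Z = U) on D(W)={1,2,3} D(Z)={2,3,5,6} D(U)={3,4,5,6}: Z {2,3,5,6}->{2,3,5}
So after constraint 3: D(Z) = {2,3,5}

Answer: {2,3,5}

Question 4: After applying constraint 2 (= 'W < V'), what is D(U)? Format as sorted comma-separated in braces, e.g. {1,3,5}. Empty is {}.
Constraint 1 (V < U) on D(V)={1,2,4,5} D(U)={1,3,4,5,6}: U {1,3,4,5,6}->{3,4,5,6}
Constraint 2 (W < V) on D(W)={1,2,3,5} D(V)={1,2,4,5}: W {1,2,3,5}->{1,2,3}; V {1,2,4,5}->{2,4,5}
So after constraint 2: D(U) = {3,4,5,6}

Answer: {3,4,5,6}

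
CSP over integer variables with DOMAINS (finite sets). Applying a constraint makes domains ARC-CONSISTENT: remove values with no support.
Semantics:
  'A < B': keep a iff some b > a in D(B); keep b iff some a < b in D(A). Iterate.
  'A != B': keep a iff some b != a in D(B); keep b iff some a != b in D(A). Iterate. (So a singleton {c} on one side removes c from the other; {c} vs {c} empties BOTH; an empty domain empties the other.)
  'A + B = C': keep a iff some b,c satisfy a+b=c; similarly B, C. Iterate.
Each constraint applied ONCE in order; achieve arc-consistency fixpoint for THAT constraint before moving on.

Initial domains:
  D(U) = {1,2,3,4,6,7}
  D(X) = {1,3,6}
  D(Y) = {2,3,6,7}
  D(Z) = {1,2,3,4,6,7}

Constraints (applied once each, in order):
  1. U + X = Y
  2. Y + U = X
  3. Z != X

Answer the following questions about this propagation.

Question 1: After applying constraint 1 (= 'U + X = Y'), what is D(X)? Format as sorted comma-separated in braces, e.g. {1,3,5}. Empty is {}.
Constraint 1 (U + X = Y) on D(U)={1,2,3,4,6,7} D(X)={1,3,6} D(Y)={2,3,6,7}: U {1,2,3,4,6,7}->{1,2,3,4,6}
So after constraint 1: D(X) = {1,3,6}

Answer: {1,3,6}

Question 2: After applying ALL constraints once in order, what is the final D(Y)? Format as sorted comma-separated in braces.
Constraint 1 (U + X = Y) on D(U)={1,2,3,4,6,7} D(X)={1,3,6} D(Y)={2,3,6,7}: U {1,2,3,4,6,7}->{1,2,3,4,6}
Constraint 2 (Y + U = X) on D(Y)={2,3,6,7} D(U)={1,2,3,4,6} D(X)={1,3,6}: Y {2,3,6,7}->{2,3}; U {1,2,3,4,6}->{1,3,4}; X {1,3,6}->{3,6}
Constraint 3 (Z != X) on D(Z)={1,2,3,4,6,7} D(X)={3,6}: no change
So after all 3 constraints: D(Y) = {2,3}

Answer: {2,3}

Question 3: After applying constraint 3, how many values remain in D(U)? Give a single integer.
Constraint 1 (U + X = Y) on D(U)={1,2,3,4,6,7} D(X)={1,3,6} D(Y)={2,3,6,7}: U {1,2,3,4,6,7}->{1,2,3,4,6}
Constraint 2 (Y + U = X) on D(Y)={2,3,6,7} D(U)={1,2,3,4,6} D(X)={1,3,6}: Y {2,3,6,7}->{2,3}; U {1,2,3,4,6}->{1,3,4}; X {1,3,6}->{3,6}
Constraint 3 (Z != X) on D(Z)={1,2,3,4,6,7} D(X)={3,6}: no change
So after constraint 3: D(U)={1,3,4}, size = 3

Answer: 3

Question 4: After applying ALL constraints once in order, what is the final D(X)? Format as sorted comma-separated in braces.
Answer: {3,6}

Derivation:
Constraint 1 (U + X = Y) on D(U)={1,2,3,4,6,7} D(X)={1,3,6} D(Y)={2,3,6,7}: U {1,2,3,4,6,7}->{1,2,3,4,6}
Constraint 2 (Y + U = X) on D(Y)={2,3,6,7} D(U)={1,2,3,4,6} D(X)={1,3,6}: Y {2,3,6,7}->{2,3}; U {1,2,3,4,6}->{1,3,4}; X {1,3,6}->{3,6}
Constraint 3 (Z != X) on D(Z)={1,2,3,4,6,7} D(X)={3,6}: no change
So after all 3 constraints: D(X) = {3,6}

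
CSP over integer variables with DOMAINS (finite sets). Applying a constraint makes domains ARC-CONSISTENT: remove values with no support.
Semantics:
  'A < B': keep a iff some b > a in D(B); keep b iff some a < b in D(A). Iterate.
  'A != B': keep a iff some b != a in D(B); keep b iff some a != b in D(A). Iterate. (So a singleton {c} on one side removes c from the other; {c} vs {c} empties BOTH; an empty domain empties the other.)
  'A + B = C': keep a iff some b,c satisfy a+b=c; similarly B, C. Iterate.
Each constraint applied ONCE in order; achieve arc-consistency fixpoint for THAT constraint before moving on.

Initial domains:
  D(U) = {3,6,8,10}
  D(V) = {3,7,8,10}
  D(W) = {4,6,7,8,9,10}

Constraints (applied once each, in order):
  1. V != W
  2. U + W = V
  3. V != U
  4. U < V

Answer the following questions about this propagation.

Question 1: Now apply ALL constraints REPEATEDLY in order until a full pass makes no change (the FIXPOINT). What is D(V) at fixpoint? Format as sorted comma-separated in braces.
Answer: {7,10}

Derivation:
pass 0 (initial): D(V)={3,7,8,10}
pass 1: U {3,6,8,10}->{3,6}; V {3,7,8,10}->{7,10}; W {4,6,7,8,9,10}->{4,7}
pass 2: no change
Fixpoint after 2 passes: D(V) = {7,10}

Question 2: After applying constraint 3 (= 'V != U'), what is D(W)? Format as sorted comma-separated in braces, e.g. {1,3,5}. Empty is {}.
Answer: {4,7}

Derivation:
Constraint 1 (V != W) on D(V)={3,7,8,10} D(W)={4,6,7,8,9,10}: no change
Constraint 2 (U + W = V) on D(U)={3,6,8,10} D(W)={4,6,7,8,9,10} D(V)={3,7,8,10}: U {3,6,8,10}->{3,6}; W {4,6,7,8,9,10}->{4,7}; V {3,7,8,10}->{7,10}
Constraint 3 (V != U) on D(V)={7,10} D(U)={3,6}: no change
So after constraint 3: D(W) = {4,7}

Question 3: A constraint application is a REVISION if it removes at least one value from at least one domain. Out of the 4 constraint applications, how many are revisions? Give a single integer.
Constraint 1 (V != W) on D(V)={3,7,8,10} D(W)={4,6,7,8,9,10}: no change => not a revision
Constraint 2 (U + W = V) on D(U)={3,6,8,10} D(W)={4,6,7,8,9,10} D(V)={3,7,8,10}: U {3,6,8,10}->{3,6}; W {4,6,7,8,9,10}->{4,7}; V {3,7,8,10}->{7,10} => REVISION
Constraint 3 (V != U) on D(V)={7,10} D(U)={3,6}: no change => not a revision
Constraint 4 (U < V) on D(U)={3,6} D(V)={7,10}: no change => not a revision
Total revisions = 1

Answer: 1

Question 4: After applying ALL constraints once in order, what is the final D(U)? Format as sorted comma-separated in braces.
Answer: {3,6}

Derivation:
Constraint 1 (V != W) on D(V)={3,7,8,10} D(W)={4,6,7,8,9,10}: no change
Constraint 2 (U + W = V) on D(U)={3,6,8,10} D(W)={4,6,7,8,9,10} D(V)={3,7,8,10}: U {3,6,8,10}->{3,6}; W {4,6,7,8,9,10}->{4,7}; V {3,7,8,10}->{7,10}
Constraint 3 (V != U) on D(V)={7,10} D(U)={3,6}: no change
Constraint 4 (U < V) on D(U)={3,6} D(V)={7,10}: no change
So after all 4 constraints: D(U) = {3,6}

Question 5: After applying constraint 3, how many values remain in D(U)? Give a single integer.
Constraint 1 (V != W) on D(V)={3,7,8,10} D(W)={4,6,7,8,9,10}: no change
Constraint 2 (U + W = V) on D(U)={3,6,8,10} D(W)={4,6,7,8,9,10} D(V)={3,7,8,10}: U {3,6,8,10}->{3,6}; W {4,6,7,8,9,10}->{4,7}; V {3,7,8,10}->{7,10}
Constraint 3 (V != U) on D(V)={7,10} D(U)={3,6}: no change
So after constraint 3: D(U)={3,6}, size = 2

Answer: 2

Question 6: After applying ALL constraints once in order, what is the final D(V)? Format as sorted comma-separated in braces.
Answer: {7,10}

Derivation:
Constraint 1 (V != W) on D(V)={3,7,8,10} D(W)={4,6,7,8,9,10}: no change
Constraint 2 (U + W = V) on D(U)={3,6,8,10} D(W)={4,6,7,8,9,10} D(V)={3,7,8,10}: U {3,6,8,10}->{3,6}; W {4,6,7,8,9,10}->{4,7}; V {3,7,8,10}->{7,10}
Constraint 3 (V != U) on D(V)={7,10} D(U)={3,6}: no change
Constraint 4 (U < V) on D(U)={3,6} D(V)={7,10}: no change
So after all 4 constraints: D(V) = {7,10}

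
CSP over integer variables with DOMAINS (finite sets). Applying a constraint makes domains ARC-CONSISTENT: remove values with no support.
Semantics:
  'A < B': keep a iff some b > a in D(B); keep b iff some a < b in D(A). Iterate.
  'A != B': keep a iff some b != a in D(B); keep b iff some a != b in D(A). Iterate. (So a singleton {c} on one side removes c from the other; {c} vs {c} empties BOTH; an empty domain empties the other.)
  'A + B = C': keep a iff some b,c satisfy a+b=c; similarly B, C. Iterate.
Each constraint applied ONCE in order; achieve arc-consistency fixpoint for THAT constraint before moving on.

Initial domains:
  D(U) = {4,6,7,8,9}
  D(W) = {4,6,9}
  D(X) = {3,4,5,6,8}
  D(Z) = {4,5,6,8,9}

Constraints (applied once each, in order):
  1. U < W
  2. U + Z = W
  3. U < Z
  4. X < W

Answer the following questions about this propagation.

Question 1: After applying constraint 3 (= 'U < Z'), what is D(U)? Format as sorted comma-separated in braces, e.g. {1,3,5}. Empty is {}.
Answer: {4}

Derivation:
Constraint 1 (U < W) on D(U)={4,6,7,8,9} D(W)={4,6,9}: U {4,6,7,8,9}->{4,6,7,8}; W {4,6,9}->{6,9}
Constraint 2 (U + Z = W) on D(U)={4,6,7,8} D(Z)={4,5,6,8,9} D(W)={6,9}: U {4,6,7,8}->{4}; Z {4,5,6,8,9}->{5}; W {6,9}->{9}
Constraint 3 (U < Z) on D(U)={4} D(Z)={5}: no change
So after constraint 3: D(U) = {4}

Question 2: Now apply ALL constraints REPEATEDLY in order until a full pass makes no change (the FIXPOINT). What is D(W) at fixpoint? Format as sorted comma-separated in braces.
Answer: {9}

Derivation:
pass 0 (initial): D(W)={4,6,9}
pass 1: U {4,6,7,8,9}->{4}; W {4,6,9}->{9}; Z {4,5,6,8,9}->{5}
pass 2: no change
Fixpoint after 2 passes: D(W) = {9}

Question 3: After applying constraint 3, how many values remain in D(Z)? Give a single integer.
Answer: 1

Derivation:
Constraint 1 (U < W) on D(U)={4,6,7,8,9} D(W)={4,6,9}: U {4,6,7,8,9}->{4,6,7,8}; W {4,6,9}->{6,9}
Constraint 2 (U + Z = W) on D(U)={4,6,7,8} D(Z)={4,5,6,8,9} D(W)={6,9}: U {4,6,7,8}->{4}; Z {4,5,6,8,9}->{5}; W {6,9}->{9}
Constraint 3 (U < Z) on D(U)={4} D(Z)={5}: no change
So after constraint 3: D(Z)={5}, size = 1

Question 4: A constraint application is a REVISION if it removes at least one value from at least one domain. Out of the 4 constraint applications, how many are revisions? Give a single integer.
Answer: 2

Derivation:
Constraint 1 (U < W) on D(U)={4,6,7,8,9} D(W)={4,6,9}: U {4,6,7,8,9}->{4,6,7,8}; W {4,6,9}->{6,9} => REVISION
Constraint 2 (U + Z = W) on D(U)={4,6,7,8} D(Z)={4,5,6,8,9} D(W)={6,9}: U {4,6,7,8}->{4}; Z {4,5,6,8,9}->{5}; W {6,9}->{9} => REVISION
Constraint 3 (U < Z) on D(U)={4} D(Z)={5}: no change => not a revision
Constraint 4 (X < W) on D(X)={3,4,5,6,8} D(W)={9}: no change => not a revision
Total revisions = 2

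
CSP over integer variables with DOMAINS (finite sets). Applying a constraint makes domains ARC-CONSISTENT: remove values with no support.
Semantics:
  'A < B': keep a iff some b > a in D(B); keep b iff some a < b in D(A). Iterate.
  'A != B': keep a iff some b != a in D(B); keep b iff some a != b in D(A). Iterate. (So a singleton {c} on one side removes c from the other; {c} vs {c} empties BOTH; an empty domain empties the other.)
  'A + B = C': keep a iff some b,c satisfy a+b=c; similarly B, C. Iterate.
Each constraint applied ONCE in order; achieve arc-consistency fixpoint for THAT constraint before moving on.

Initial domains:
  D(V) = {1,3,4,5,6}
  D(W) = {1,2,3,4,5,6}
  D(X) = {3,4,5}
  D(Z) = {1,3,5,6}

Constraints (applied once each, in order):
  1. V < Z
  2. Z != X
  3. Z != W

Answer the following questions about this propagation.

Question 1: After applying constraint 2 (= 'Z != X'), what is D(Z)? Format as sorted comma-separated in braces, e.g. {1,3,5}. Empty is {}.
Constraint 1 (V < Z) on D(V)={1,3,4,5,6} D(Z)={1,3,5,6}: V {1,3,4,5,6}->{1,3,4,5}; Z {1,3,5,6}->{3,5,6}
Constraint 2 (Z != X) on D(Z)={3,5,6} D(X)={3,4,5}: no change
So after constraint 2: D(Z) = {3,5,6}

Answer: {3,5,6}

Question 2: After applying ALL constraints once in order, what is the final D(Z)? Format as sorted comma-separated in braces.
Answer: {3,5,6}

Derivation:
Constraint 1 (V < Z) on D(V)={1,3,4,5,6} D(Z)={1,3,5,6}: V {1,3,4,5,6}->{1,3,4,5}; Z {1,3,5,6}->{3,5,6}
Constraint 2 (Z != X) on D(Z)={3,5,6} D(X)={3,4,5}: no change
Constraint 3 (Z != W) on D(Z)={3,5,6} D(W)={1,2,3,4,5,6}: no change
So after all 3 constraints: D(Z) = {3,5,6}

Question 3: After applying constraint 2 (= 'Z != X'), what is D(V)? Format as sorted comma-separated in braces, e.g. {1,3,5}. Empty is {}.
Answer: {1,3,4,5}

Derivation:
Constraint 1 (V < Z) on D(V)={1,3,4,5,6} D(Z)={1,3,5,6}: V {1,3,4,5,6}->{1,3,4,5}; Z {1,3,5,6}->{3,5,6}
Constraint 2 (Z != X) on D(Z)={3,5,6} D(X)={3,4,5}: no change
So after constraint 2: D(V) = {1,3,4,5}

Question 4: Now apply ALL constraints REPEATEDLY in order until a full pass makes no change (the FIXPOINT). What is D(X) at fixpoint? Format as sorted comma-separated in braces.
Answer: {3,4,5}

Derivation:
pass 0 (initial): D(X)={3,4,5}
pass 1: V {1,3,4,5,6}->{1,3,4,5}; Z {1,3,5,6}->{3,5,6}
pass 2: no change
Fixpoint after 2 passes: D(X) = {3,4,5}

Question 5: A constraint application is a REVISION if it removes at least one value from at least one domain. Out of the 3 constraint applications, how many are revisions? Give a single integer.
Constraint 1 (V < Z) on D(V)={1,3,4,5,6} D(Z)={1,3,5,6}: V {1,3,4,5,6}->{1,3,4,5}; Z {1,3,5,6}->{3,5,6} => REVISION
Constraint 2 (Z != X) on D(Z)={3,5,6} D(X)={3,4,5}: no change => not a revision
Constraint 3 (Z != W) on D(Z)={3,5,6} D(W)={1,2,3,4,5,6}: no change => not a revision
Total revisions = 1

Answer: 1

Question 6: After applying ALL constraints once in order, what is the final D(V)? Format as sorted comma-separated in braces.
Constraint 1 (V < Z) on D(V)={1,3,4,5,6} D(Z)={1,3,5,6}: V {1,3,4,5,6}->{1,3,4,5}; Z {1,3,5,6}->{3,5,6}
Constraint 2 (Z != X) on D(Z)={3,5,6} D(X)={3,4,5}: no change
Constraint 3 (Z != W) on D(Z)={3,5,6} D(W)={1,2,3,4,5,6}: no change
So after all 3 constraints: D(V) = {1,3,4,5}

Answer: {1,3,4,5}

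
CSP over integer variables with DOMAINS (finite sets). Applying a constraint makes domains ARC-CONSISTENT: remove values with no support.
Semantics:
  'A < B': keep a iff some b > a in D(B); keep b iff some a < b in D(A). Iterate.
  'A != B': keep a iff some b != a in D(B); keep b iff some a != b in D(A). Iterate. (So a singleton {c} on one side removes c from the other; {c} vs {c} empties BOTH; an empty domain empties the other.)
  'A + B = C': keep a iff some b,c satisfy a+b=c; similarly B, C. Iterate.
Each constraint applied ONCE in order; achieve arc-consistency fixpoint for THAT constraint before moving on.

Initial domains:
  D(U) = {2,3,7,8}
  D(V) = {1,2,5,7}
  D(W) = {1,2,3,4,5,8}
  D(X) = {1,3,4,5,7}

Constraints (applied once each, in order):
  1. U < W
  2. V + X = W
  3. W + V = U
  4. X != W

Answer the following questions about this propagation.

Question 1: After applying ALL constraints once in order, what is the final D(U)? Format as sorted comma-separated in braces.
Constraint 1 (U < W) on D(U)={2,3,7,8} D(W)={1,2,3,4,5,8}: U {2,3,7,8}->{2,3,7}; W {1,2,3,4,5,8}->{3,4,5,8}
Constraint 2 (V + X = W) on D(V)={1,2,5,7} D(X)={1,3,4,5,7} D(W)={3,4,5,8}: X {1,3,4,5,7}->{1,3,4,7}
Constraint 3 (W + V = U) on D(W)={3,4,5,8} D(V)={1,2,5,7} D(U)={2,3,7}: W {3,4,5,8}->{5}; V {1,2,5,7}->{2}; U {2,3,7}->{7}
Constraint 4 (X != W) on D(X)={1,3,4,7} D(W)={5}: no change
So after all 4 constraints: D(U) = {7}

Answer: {7}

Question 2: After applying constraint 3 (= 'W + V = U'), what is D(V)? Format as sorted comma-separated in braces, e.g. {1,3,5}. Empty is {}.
Constraint 1 (U < W) on D(U)={2,3,7,8} D(W)={1,2,3,4,5,8}: U {2,3,7,8}->{2,3,7}; W {1,2,3,4,5,8}->{3,4,5,8}
Constraint 2 (V + X = W) on D(V)={1,2,5,7} D(X)={1,3,4,5,7} D(W)={3,4,5,8}: X {1,3,4,5,7}->{1,3,4,7}
Constraint 3 (W + V = U) on D(W)={3,4,5,8} D(V)={1,2,5,7} D(U)={2,3,7}: W {3,4,5,8}->{5}; V {1,2,5,7}->{2}; U {2,3,7}->{7}
So after constraint 3: D(V) = {2}

Answer: {2}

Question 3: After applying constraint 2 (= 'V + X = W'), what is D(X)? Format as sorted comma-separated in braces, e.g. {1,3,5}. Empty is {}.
Answer: {1,3,4,7}

Derivation:
Constraint 1 (U < W) on D(U)={2,3,7,8} D(W)={1,2,3,4,5,8}: U {2,3,7,8}->{2,3,7}; W {1,2,3,4,5,8}->{3,4,5,8}
Constraint 2 (V + X = W) on D(V)={1,2,5,7} D(X)={1,3,4,5,7} D(W)={3,4,5,8}: X {1,3,4,5,7}->{1,3,4,7}
So after constraint 2: D(X) = {1,3,4,7}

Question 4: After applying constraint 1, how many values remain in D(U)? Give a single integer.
Answer: 3

Derivation:
Constraint 1 (U < W) on D(U)={2,3,7,8} D(W)={1,2,3,4,5,8}: U {2,3,7,8}->{2,3,7}; W {1,2,3,4,5,8}->{3,4,5,8}
So after constraint 1: D(U)={2,3,7}, size = 3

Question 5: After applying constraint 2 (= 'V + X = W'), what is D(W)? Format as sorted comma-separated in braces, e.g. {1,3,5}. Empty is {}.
Constraint 1 (U < W) on D(U)={2,3,7,8} D(W)={1,2,3,4,5,8}: U {2,3,7,8}->{2,3,7}; W {1,2,3,4,5,8}->{3,4,5,8}
Constraint 2 (V + X = W) on D(V)={1,2,5,7} D(X)={1,3,4,5,7} D(W)={3,4,5,8}: X {1,3,4,5,7}->{1,3,4,7}
So after constraint 2: D(W) = {3,4,5,8}

Answer: {3,4,5,8}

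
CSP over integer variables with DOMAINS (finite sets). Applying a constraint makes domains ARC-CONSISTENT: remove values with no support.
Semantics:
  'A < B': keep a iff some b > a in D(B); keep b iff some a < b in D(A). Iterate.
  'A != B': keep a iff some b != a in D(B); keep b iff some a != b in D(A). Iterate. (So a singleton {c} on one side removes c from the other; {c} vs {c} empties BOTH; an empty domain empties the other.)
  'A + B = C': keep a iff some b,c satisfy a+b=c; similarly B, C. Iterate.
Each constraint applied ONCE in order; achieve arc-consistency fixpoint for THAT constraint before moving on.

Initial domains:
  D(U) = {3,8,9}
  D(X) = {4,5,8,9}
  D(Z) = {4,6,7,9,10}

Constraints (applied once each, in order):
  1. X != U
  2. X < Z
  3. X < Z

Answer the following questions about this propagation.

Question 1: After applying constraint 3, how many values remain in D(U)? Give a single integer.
Constraint 1 (X != U) on D(X)={4,5,8,9} D(U)={3,8,9}: no change
Constraint 2 (X < Z) on D(X)={4,5,8,9} D(Z)={4,6,7,9,10}: Z {4,6,7,9,10}->{6,7,9,10}
Constraint 3 (X < Z) on D(X)={4,5,8,9} D(Z)={6,7,9,10}: no change
So after constraint 3: D(U)={3,8,9}, size = 3

Answer: 3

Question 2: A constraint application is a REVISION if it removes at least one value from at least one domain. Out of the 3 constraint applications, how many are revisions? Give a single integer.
Answer: 1

Derivation:
Constraint 1 (X != U) on D(X)={4,5,8,9} D(U)={3,8,9}: no change => not a revision
Constraint 2 (X < Z) on D(X)={4,5,8,9} D(Z)={4,6,7,9,10}: Z {4,6,7,9,10}->{6,7,9,10} => REVISION
Constraint 3 (X < Z) on D(X)={4,5,8,9} D(Z)={6,7,9,10}: no change => not a revision
Total revisions = 1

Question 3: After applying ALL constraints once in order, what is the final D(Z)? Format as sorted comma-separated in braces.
Constraint 1 (X != U) on D(X)={4,5,8,9} D(U)={3,8,9}: no change
Constraint 2 (X < Z) on D(X)={4,5,8,9} D(Z)={4,6,7,9,10}: Z {4,6,7,9,10}->{6,7,9,10}
Constraint 3 (X < Z) on D(X)={4,5,8,9} D(Z)={6,7,9,10}: no change
So after all 3 constraints: D(Z) = {6,7,9,10}

Answer: {6,7,9,10}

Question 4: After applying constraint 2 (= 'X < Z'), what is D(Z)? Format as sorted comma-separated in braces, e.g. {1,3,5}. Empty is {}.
Answer: {6,7,9,10}

Derivation:
Constraint 1 (X != U) on D(X)={4,5,8,9} D(U)={3,8,9}: no change
Constraint 2 (X < Z) on D(X)={4,5,8,9} D(Z)={4,6,7,9,10}: Z {4,6,7,9,10}->{6,7,9,10}
So after constraint 2: D(Z) = {6,7,9,10}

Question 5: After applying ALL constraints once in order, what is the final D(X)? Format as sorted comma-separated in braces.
Constraint 1 (X != U) on D(X)={4,5,8,9} D(U)={3,8,9}: no change
Constraint 2 (X < Z) on D(X)={4,5,8,9} D(Z)={4,6,7,9,10}: Z {4,6,7,9,10}->{6,7,9,10}
Constraint 3 (X < Z) on D(X)={4,5,8,9} D(Z)={6,7,9,10}: no change
So after all 3 constraints: D(X) = {4,5,8,9}

Answer: {4,5,8,9}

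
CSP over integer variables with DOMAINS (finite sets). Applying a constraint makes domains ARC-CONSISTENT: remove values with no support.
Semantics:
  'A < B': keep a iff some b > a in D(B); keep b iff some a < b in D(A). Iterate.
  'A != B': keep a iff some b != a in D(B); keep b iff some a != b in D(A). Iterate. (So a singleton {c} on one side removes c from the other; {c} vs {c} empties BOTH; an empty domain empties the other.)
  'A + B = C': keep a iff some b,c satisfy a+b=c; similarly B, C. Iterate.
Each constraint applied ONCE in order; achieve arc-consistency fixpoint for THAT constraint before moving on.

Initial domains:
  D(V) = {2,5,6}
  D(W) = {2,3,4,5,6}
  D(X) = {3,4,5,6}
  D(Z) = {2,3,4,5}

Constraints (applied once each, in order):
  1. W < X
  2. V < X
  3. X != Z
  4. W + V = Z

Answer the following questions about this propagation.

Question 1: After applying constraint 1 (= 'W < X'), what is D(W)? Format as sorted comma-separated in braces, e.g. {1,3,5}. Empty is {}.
Answer: {2,3,4,5}

Derivation:
Constraint 1 (W < X) on D(W)={2,3,4,5,6} D(X)={3,4,5,6}: W {2,3,4,5,6}->{2,3,4,5}
So after constraint 1: D(W) = {2,3,4,5}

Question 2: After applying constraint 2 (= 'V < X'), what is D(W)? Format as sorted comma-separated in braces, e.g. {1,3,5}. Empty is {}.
Constraint 1 (W < X) on D(W)={2,3,4,5,6} D(X)={3,4,5,6}: W {2,3,4,5,6}->{2,3,4,5}
Constraint 2 (V < X) on D(V)={2,5,6} D(X)={3,4,5,6}: V {2,5,6}->{2,5}
So after constraint 2: D(W) = {2,3,4,5}

Answer: {2,3,4,5}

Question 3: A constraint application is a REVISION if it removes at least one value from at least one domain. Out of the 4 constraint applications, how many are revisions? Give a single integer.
Answer: 3

Derivation:
Constraint 1 (W < X) on D(W)={2,3,4,5,6} D(X)={3,4,5,6}: W {2,3,4,5,6}->{2,3,4,5} => REVISION
Constraint 2 (V < X) on D(V)={2,5,6} D(X)={3,4,5,6}: V {2,5,6}->{2,5} => REVISION
Constraint 3 (X != Z) on D(X)={3,4,5,6} D(Z)={2,3,4,5}: no change => not a revision
Constraint 4 (W + V = Z) on D(W)={2,3,4,5} D(V)={2,5} D(Z)={2,3,4,5}: W {2,3,4,5}->{2,3}; V {2,5}->{2}; Z {2,3,4,5}->{4,5} => REVISION
Total revisions = 3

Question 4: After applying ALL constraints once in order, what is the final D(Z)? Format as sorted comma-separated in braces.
Answer: {4,5}

Derivation:
Constraint 1 (W < X) on D(W)={2,3,4,5,6} D(X)={3,4,5,6}: W {2,3,4,5,6}->{2,3,4,5}
Constraint 2 (V < X) on D(V)={2,5,6} D(X)={3,4,5,6}: V {2,5,6}->{2,5}
Constraint 3 (X != Z) on D(X)={3,4,5,6} D(Z)={2,3,4,5}: no change
Constraint 4 (W + V = Z) on D(W)={2,3,4,5} D(V)={2,5} D(Z)={2,3,4,5}: W {2,3,4,5}->{2,3}; V {2,5}->{2}; Z {2,3,4,5}->{4,5}
So after all 4 constraints: D(Z) = {4,5}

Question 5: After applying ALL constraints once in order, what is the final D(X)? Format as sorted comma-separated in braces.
Answer: {3,4,5,6}

Derivation:
Constraint 1 (W < X) on D(W)={2,3,4,5,6} D(X)={3,4,5,6}: W {2,3,4,5,6}->{2,3,4,5}
Constraint 2 (V < X) on D(V)={2,5,6} D(X)={3,4,5,6}: V {2,5,6}->{2,5}
Constraint 3 (X != Z) on D(X)={3,4,5,6} D(Z)={2,3,4,5}: no change
Constraint 4 (W + V = Z) on D(W)={2,3,4,5} D(V)={2,5} D(Z)={2,3,4,5}: W {2,3,4,5}->{2,3}; V {2,5}->{2}; Z {2,3,4,5}->{4,5}
So after all 4 constraints: D(X) = {3,4,5,6}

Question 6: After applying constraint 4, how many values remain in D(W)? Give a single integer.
Answer: 2

Derivation:
Constraint 1 (W < X) on D(W)={2,3,4,5,6} D(X)={3,4,5,6}: W {2,3,4,5,6}->{2,3,4,5}
Constraint 2 (V < X) on D(V)={2,5,6} D(X)={3,4,5,6}: V {2,5,6}->{2,5}
Constraint 3 (X != Z) on D(X)={3,4,5,6} D(Z)={2,3,4,5}: no change
Constraint 4 (W + V = Z) on D(W)={2,3,4,5} D(V)={2,5} D(Z)={2,3,4,5}: W {2,3,4,5}->{2,3}; V {2,5}->{2}; Z {2,3,4,5}->{4,5}
So after constraint 4: D(W)={2,3}, size = 2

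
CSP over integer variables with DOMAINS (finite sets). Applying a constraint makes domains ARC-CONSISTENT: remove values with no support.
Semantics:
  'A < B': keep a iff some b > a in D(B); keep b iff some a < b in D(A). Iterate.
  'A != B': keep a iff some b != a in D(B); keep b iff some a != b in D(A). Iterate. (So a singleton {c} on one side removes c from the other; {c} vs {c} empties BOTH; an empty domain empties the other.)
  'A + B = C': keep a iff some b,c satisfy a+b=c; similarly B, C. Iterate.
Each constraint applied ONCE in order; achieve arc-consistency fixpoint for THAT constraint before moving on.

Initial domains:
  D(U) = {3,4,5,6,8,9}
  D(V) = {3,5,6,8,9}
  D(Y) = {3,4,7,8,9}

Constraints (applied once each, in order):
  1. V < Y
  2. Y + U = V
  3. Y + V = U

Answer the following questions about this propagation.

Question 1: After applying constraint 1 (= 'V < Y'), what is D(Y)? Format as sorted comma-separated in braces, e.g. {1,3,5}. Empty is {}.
Answer: {4,7,8,9}

Derivation:
Constraint 1 (V < Y) on D(V)={3,5,6,8,9} D(Y)={3,4,7,8,9}: V {3,5,6,8,9}->{3,5,6,8}; Y {3,4,7,8,9}->{4,7,8,9}
So after constraint 1: D(Y) = {4,7,8,9}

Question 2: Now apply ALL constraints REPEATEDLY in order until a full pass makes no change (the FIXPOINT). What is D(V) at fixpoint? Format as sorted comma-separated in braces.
pass 0 (initial): D(V)={3,5,6,8,9}
pass 1: U {3,4,5,6,8,9}->{}; V {3,5,6,8,9}->{}; Y {3,4,7,8,9}->{}
pass 2: no change
Fixpoint after 2 passes: D(V) = {}

Answer: {}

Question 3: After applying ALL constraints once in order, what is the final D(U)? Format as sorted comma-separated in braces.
Answer: {}

Derivation:
Constraint 1 (V < Y) on D(V)={3,5,6,8,9} D(Y)={3,4,7,8,9}: V {3,5,6,8,9}->{3,5,6,8}; Y {3,4,7,8,9}->{4,7,8,9}
Constraint 2 (Y + U = V) on D(Y)={4,7,8,9} D(U)={3,4,5,6,8,9} D(V)={3,5,6,8}: Y {4,7,8,9}->{4}; U {3,4,5,6,8,9}->{4}; V {3,5,6,8}->{8}
Constraint 3 (Y + V = U) on D(Y)={4} D(V)={8} D(U)={4}: Y {4}->{}; V {8}->{}; U {4}->{}
So after all 3 constraints: D(U) = {}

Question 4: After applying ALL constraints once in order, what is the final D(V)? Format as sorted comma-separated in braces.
Constraint 1 (V < Y) on D(V)={3,5,6,8,9} D(Y)={3,4,7,8,9}: V {3,5,6,8,9}->{3,5,6,8}; Y {3,4,7,8,9}->{4,7,8,9}
Constraint 2 (Y + U = V) on D(Y)={4,7,8,9} D(U)={3,4,5,6,8,9} D(V)={3,5,6,8}: Y {4,7,8,9}->{4}; U {3,4,5,6,8,9}->{4}; V {3,5,6,8}->{8}
Constraint 3 (Y + V = U) on D(Y)={4} D(V)={8} D(U)={4}: Y {4}->{}; V {8}->{}; U {4}->{}
So after all 3 constraints: D(V) = {}

Answer: {}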